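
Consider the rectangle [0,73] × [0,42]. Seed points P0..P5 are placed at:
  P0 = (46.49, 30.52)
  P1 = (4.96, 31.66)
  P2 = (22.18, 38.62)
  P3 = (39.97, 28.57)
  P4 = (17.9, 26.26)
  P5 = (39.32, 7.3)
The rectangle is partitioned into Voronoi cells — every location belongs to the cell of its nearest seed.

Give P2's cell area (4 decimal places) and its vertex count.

Area of P2's cell: 204.7483 (4 vertices)

1. box [0,73]×[0,42]: [(0, 0) (73, 0) (73, 42) (0, 42)]
2. ⊥bis P2·P0 via (34.335,34.57): [(0, 0) (22.8164, 0) (36.8106, 42) (0, 42)]  |A|=1252.1681
3. ⊥bis P2·P1 via (13.57,35.14): [(25.0561, 6.7218) (36.8106, 42) (10.7973, 42)]  |A|=458.8515
4. ⊥bis P2·P3 via (31.075,33.595): [(21.2348, 16.1763) (35.8232, 42) (10.7973, 42)]  |A|=323.1301
5. ⊥bis P2·P4 via (20.04,32.44): [(13.786, 34.6056) (28.7238, 29.433) (35.8232, 42) (10.7973, 42)]  |A|=204.7483
6. ⊥bis P2·P5 via (30.75,22.96): [(13.786, 34.6056) (28.7238, 29.433) (35.8232, 42) (10.7973, 42)]  |A|=204.7483
7. canonical 4-gon: [(13.786, 34.6056) (28.7238, 29.433) (35.8232, 42) (10.7973, 42)]
8. shoelace: 204.7483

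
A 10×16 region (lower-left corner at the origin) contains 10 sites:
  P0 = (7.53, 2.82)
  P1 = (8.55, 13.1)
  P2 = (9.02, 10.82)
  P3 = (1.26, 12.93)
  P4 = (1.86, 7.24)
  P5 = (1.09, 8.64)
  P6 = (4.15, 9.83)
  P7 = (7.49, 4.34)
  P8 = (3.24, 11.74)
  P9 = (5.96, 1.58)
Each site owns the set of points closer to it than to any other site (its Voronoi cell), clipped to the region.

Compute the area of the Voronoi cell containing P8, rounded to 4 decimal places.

1. box [0,10]×[0,16]: [(0, 0) (10, 0) (10, 16) (0, 16)]
2. ⊥bis P8·P0 via (5.385,7.28): [(0, 4.6901) (10, 9.4995) (10, 16) (0, 16)]  |A|=89.0516
3. ⊥bis P8·P1 via (5.895,12.42): [(0, 4.6901) (7.0112, 8.0621) (4.9781, 16) (0, 16)]  |A|=59.4054
4. ⊥bis P8·P2 via (6.13,11.28): [(0, 4.6901) (5.5023, 7.3364) (6.1518, 11.4172) (4.9781, 16) (0, 16)]  |A|=56.5625
5. ⊥bis P8·P3 via (2.25,12.335): [(0, 8.5913) (0, 4.6901) (5.5023, 7.3364) (6.1518, 11.4172) (4.9781, 16) (4.4527, 16)]  |A|=40.0681
6. ⊥bis P8·P4 via (2.55,9.49): [(0.8529, 10.0104) (5.6917, 8.5265) (6.1518, 11.4172) (4.9781, 16) (4.4527, 16)]  |A|=21.876
7. ⊥bis P8·P5 via (2.165,10.19): [(1.3151, 10.7794) (3.6692, 9.1468) (5.6917, 8.5265) (6.1518, 11.4172) (4.9781, 16) (4.4527, 16)]  |A|=20.5936
8. ⊥bis P8·P6 via (3.695,10.785): [(1.3151, 10.7794) (2.2795, 10.1106) (6.029, 11.897) (4.9781, 16) (4.4527, 16)]  |A|=13.7444
9. ⊥bis P8·P7 via (5.365,8.04): [(1.3151, 10.7794) (2.2795, 10.1106) (6.029, 11.897) (4.9781, 16) (4.4527, 16)]  |A|=13.7444
10. ⊥bis P8·P9 via (4.6,6.66): [(1.3151, 10.7794) (2.2795, 10.1106) (6.029, 11.897) (4.9781, 16) (4.4527, 16)]  |A|=13.7444
11. canonical 5-gon: [(1.3151, 10.7794) (2.2795, 10.1106) (6.029, 11.897) (4.9781, 16) (4.4527, 16)]
12. shoelace: 13.7444

Area of P8's cell: 13.7444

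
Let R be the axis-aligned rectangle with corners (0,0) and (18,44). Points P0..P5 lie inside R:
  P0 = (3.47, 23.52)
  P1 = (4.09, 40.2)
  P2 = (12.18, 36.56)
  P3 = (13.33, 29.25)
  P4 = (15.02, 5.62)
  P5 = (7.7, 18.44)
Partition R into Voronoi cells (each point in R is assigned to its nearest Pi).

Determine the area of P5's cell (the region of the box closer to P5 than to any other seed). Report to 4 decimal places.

1. box [0,18]×[0,44]: [(0, 0) (18, 0) (18, 44) (0, 44)]
2. ⊥bis P5·P0 via (5.585,20.98): [(0, 16.3295) (0, 0) (18, 0) (18, 31.3177)]  |A|=428.8247
3. ⊥bis P5·P1 via (5.895,29.32): [(0, 16.3295) (0, 0) (18, 0) (18, 31.3177)]  |A|=428.8247
4. ⊥bis P5·P2 via (9.94,27.5): [(12.6195, 26.8375) (0, 16.3295) (0, 0) (18, 0) (18, 25.5072)]  |A|=413.1932
5. ⊥bis P5·P3 via (10.515,23.845): [(9.5988, 24.3222) (0, 16.3295) (0, 0) (18, 0) (18, 19.9467)]  |A|=381.0596
6. ⊥bis P5·P4 via (11.36,12.03): [(9.5988, 24.3222) (0, 16.3295) (0, 5.5436) (18, 15.8213) (18, 19.9467)]  |A|=188.775
7. canonical 5-gon: [(9.5988, 24.3222) (0, 16.3295) (0, 5.5436) (18, 15.8213) (18, 19.9467)]
8. shoelace: 188.775

Area of P5's cell: 188.7750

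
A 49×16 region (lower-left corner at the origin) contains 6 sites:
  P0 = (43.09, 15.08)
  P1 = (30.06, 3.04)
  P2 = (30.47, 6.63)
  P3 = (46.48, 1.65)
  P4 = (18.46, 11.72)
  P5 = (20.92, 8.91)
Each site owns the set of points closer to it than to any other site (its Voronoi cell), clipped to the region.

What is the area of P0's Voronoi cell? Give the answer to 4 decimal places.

Area of P0's cell: 102.1804

1. box [0,49]×[0,16]: [(0, 0) (49, 0) (49, 16) (0, 16)]
2. ⊥bis P0·P1 via (36.575,9.06): [(44.9466, 0) (49, 0) (49, 16) (30.1623, 16)]  |A|=183.1286
3. ⊥bis P0·P2 via (36.78,10.855): [(41.684, 3.5309) (44.9466, 0) (49, 0) (49, 16) (33.3351, 16)]  |A|=163.3478
4. ⊥bis P0·P3 via (44.785,8.365): [(39.3635, 6.9965) (49, 9.429) (49, 16) (33.3351, 16)]  |A|=102.1804
5. ⊥bis P0·P4 via (30.775,13.4): [(39.3635, 6.9965) (49, 9.429) (49, 16) (33.3351, 16)]  |A|=102.1804
6. ⊥bis P0·P5 via (32.005,11.995): [(39.3635, 6.9965) (49, 9.429) (49, 16) (33.3351, 16)]  |A|=102.1804
7. canonical 4-gon: [(39.3635, 6.9965) (49, 9.429) (49, 16) (33.3351, 16)]
8. shoelace: 102.1804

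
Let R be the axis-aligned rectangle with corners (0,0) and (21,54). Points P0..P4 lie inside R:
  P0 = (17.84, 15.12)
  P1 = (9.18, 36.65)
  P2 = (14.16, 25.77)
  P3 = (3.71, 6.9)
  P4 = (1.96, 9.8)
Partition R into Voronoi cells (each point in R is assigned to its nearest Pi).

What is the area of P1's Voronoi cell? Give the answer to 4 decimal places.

1. box [0,21]×[0,54]: [(0, 0) (21, 0) (21, 54) (0, 54)]
2. ⊥bis P1·P0 via (13.51,25.885): [(0, 20.4509) (21, 28.8977) (21, 54) (0, 54)]  |A|=615.8399
3. ⊥bis P1·P2 via (11.67,31.21): [(0, 25.8684) (21, 35.4805) (21, 54) (0, 54)]  |A|=489.8362
4. ⊥bis P1·P3 via (6.445,21.775): [(0, 25.8684) (21, 35.4805) (21, 54) (0, 54)]  |A|=489.8362
5. ⊥bis P1·P4 via (5.57,23.225): [(0, 25.8684) (21, 35.4805) (21, 54) (0, 54)]  |A|=489.8362
6. canonical 4-gon: [(0, 25.8684) (21, 35.4805) (21, 54) (0, 54)]
7. shoelace: 489.8362

Area of P1's cell: 489.8362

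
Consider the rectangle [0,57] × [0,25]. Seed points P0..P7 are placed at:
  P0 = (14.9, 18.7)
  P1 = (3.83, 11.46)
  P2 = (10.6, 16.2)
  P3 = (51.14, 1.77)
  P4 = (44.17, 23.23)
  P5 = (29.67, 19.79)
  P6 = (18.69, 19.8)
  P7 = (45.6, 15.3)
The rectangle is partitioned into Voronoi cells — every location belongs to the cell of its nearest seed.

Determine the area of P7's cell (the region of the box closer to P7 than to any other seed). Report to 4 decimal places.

1. box [0,57]×[0,25]: [(0, 0) (57, 0) (57, 25) (0, 25)]
2. ⊥bis P7·P0 via (30.25,17): [(28.3673, 0) (57, 0) (57, 25) (31.136, 25)]  |A|=681.2093
3. ⊥bis P7·P1 via (24.715,13.38): [(28.3673, 0) (57, 0) (57, 25) (31.136, 25)]  |A|=681.2093
4. ⊥bis P7·P2 via (28.1,15.75): [(28.3673, 0) (57, 0) (57, 25) (31.136, 25)]  |A|=681.2093
5. ⊥bis P7·P3 via (48.37,8.535): [(28.4072, 0.361) (57, 12.0686) (57, 25) (31.136, 25)]  |A|=503.5026
6. ⊥bis P7·P4 via (44.885,19.265): [(30.2077, 16.6183) (28.4072, 0.361) (57, 12.0686) (57, 21.4497)]  |A|=347.5495
7. ⊥bis P7·P5 via (37.635,17.545): [(37.7575, 17.9797) (33.3636, 2.3905) (57, 12.0686) (57, 21.4497)]  |A|=253.2315
8. ⊥bis P7·P6 via (32.145,17.55): [(37.7575, 17.9797) (33.3636, 2.3905) (57, 12.0686) (57, 21.4497)]  |A|=253.2315
9. canonical 4-gon: [(37.7575, 17.9797) (33.3636, 2.3905) (57, 12.0686) (57, 21.4497)]
10. shoelace: 253.2315

Area of P7's cell: 253.2315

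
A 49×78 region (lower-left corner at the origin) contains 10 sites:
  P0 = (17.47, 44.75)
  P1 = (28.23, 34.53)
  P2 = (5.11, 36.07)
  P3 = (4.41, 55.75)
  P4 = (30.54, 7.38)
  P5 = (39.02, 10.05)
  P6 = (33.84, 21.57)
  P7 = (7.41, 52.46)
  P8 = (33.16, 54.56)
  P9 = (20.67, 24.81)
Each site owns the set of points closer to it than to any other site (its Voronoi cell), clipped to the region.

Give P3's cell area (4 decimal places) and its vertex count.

1. box [0,49]×[0,78]: [(0, 0) (49, 0) (49, 78) (0, 78)]
2. ⊥bis P3·P0 via (10.94,50.25): [(0, 37.2612) (34.3129, 78) (0, 78)]  |A|=698.9324
3. ⊥bis P3·P1 via (16.32,45.14): [(0, 37.2612) (34.3129, 78) (0, 78)]  |A|=698.9324
4. ⊥bis P3·P2 via (4.76,45.91): [(0, 45.7407) (7.3625, 46.0026) (34.3129, 78) (0, 78)]  |A|=667.7173
5. ⊥bis P3·P4 via (17.475,31.565): [(0, 45.7407) (7.3625, 46.0026) (34.3129, 78) (0, 78)]  |A|=667.7173
6. ⊥bis P3·P5 via (21.715,32.9): [(0, 45.7407) (7.3625, 46.0026) (34.3129, 78) (0, 78)]  |A|=667.7173
7. ⊥bis P3·P6 via (19.125,38.66): [(0, 45.7407) (7.3625, 46.0026) (34.3129, 78) (0, 78)]  |A|=667.7173
8. ⊥bis P3·P7 via (5.91,54.105): [(0, 48.7159) (32.1149, 78) (0, 78)]  |A|=470.2266
9. ⊥bis P3·P8 via (18.785,55.155): [(0, 48.7159) (19.2448, 66.2644) (19.7306, 78) (0, 78)]  |A|=397.5583
10. ⊥bis P3·P9 via (12.54,40.28): [(0, 48.7159) (19.2448, 66.2644) (19.7306, 78) (0, 78)]  |A|=397.5583
11. canonical 4-gon: [(0, 48.7159) (19.2448, 66.2644) (19.7306, 78) (0, 78)]
12. shoelace: 397.5583

Area of P3's cell: 397.5583 (4 vertices)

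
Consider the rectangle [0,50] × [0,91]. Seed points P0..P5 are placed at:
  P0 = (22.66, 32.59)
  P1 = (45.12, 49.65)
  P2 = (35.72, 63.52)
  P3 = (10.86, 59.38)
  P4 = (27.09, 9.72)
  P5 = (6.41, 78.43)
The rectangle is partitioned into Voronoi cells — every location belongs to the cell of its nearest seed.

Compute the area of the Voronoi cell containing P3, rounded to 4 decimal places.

1. box [0,50]×[0,91]: [(0, 0) (50, 0) (50, 91) (0, 91)]
2. ⊥bis P3·P0 via (16.76,45.985): [(0, 38.6028) (50, 60.626) (50, 91) (0, 91)]  |A|=2069.2793
3. ⊥bis P3·P1 via (27.99,54.515): [(0, 38.6028) (26.8267, 50.419) (38.3519, 91) (0, 91)]  |A|=1481.0011
4. ⊥bis P3·P2 via (23.29,61.45): [(0, 38.6028) (25.2432, 49.7215) (18.369, 91) (0, 91)]  |A|=1040.4567
5. ⊥bis P3·P4 via (18.975,34.55): [(0, 38.6028) (25.2432, 49.7215) (18.369, 91) (0, 91)]  |A|=1040.4567
6. ⊥bis P3·P5 via (8.635,68.905): [(0, 66.8879) (0, 38.6028) (25.2432, 49.7215) (21.5462, 71.921)]  |A|=605.4636
7. canonical 4-gon: [(0, 66.8879) (0, 38.6028) (25.2432, 49.7215) (21.5462, 71.921)]
8. shoelace: 605.4636

Area of P3's cell: 605.4636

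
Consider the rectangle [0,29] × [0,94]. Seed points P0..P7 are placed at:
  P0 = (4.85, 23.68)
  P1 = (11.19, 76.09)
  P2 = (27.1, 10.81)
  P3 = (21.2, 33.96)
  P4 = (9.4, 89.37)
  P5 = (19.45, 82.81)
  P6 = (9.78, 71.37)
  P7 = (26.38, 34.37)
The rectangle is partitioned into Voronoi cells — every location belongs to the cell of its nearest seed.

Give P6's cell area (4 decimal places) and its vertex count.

Area of P6's cell: 571.5990 (7 vertices)

1. box [0,29]×[0,94]: [(0, 0) (29, 0) (29, 94) (0, 94)]
2. ⊥bis P6·P0 via (7.315,47.525): [(0, 48.2812) (29, 45.2833) (29, 94) (0, 94)]  |A|=1369.3149
3. ⊥bis P6·P1 via (10.485,73.73): [(0, 76.8622) (0, 48.2812) (29, 45.2833) (29, 68.199)]  |A|=746.7024
4. ⊥bis P6·P2 via (18.44,41.09): [(0, 76.8622) (0, 48.2812) (29, 45.2833) (29, 68.199)]  |A|=746.7024
5. ⊥bis P6·P3 via (15.49,52.665): [(0, 76.8622) (0, 48.2812) (0.8437, 48.194) (29, 56.7891) (29, 68.199)]  |A|=584.7213
6. ⊥bis P6·P4 via (9.59,80.37): [(0, 76.8622) (0, 48.2812) (0.8437, 48.194) (29, 56.7891) (29, 68.199)]  |A|=584.7213
7. ⊥bis P6·P5 via (14.615,77.09): [(23.02, 69.9854) (0, 76.8622) (0, 48.2812) (0.8437, 48.194) (29, 56.7891) (29, 64.9307)]  |A|=574.9488
8. ⊥bis P6·P7 via (18.08,52.87): [(23.02, 69.9854) (0, 76.8622) (0, 48.2812) (0.8437, 48.194) (22.1644, 54.7025) (29, 57.7692) (29, 64.9307)]  |A|=571.599
9. canonical 7-gon: [(23.02, 69.9854) (0, 76.8622) (0, 48.2812) (0.8437, 48.194) (22.1644, 54.7025) (29, 57.7692) (29, 64.9307)]
10. shoelace: 571.599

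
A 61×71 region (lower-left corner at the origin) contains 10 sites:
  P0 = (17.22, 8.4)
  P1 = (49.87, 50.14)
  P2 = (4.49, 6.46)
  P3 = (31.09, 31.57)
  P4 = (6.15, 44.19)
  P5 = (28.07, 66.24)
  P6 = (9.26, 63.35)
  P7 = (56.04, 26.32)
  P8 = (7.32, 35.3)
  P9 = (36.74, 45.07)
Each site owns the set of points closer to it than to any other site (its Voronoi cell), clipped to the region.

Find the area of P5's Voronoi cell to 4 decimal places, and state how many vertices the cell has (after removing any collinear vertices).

1. box [0,61]×[0,71]: [(0, 0) (61, 0) (61, 71) (0, 71)]
2. ⊥bis P5·P0 via (22.645,37.32): [(0, 41.5679) (61, 30.1251) (61, 71) (0, 71)]  |A|=2144.363
3. ⊥bis P5·P1 via (38.97,58.19): [(0, 41.5679) (23.4459, 37.1698) (48.4306, 71) (0, 71)]  |A|=1164.24
4. ⊥bis P5·P2 via (16.28,36.35): [(0, 42.7716) (5.8189, 40.4764) (23.4459, 37.1698) (48.4306, 71) (0, 71)]  |A|=1160.738
5. ⊥bis P5·P3 via (29.58,48.905): [(0, 46.3284) (32.2869, 49.1408) (48.4306, 71) (0, 71)]  |A|=927.6121
6. ⊥bis P5·P4 via (17.11,55.215): [(23.9507, 48.4146) (32.2869, 49.1408) (48.4306, 71) (1.2314, 71)]  |A|=618.2553
7. ⊥bis P5·P6 via (18.665,64.795): [(20.6825, 51.6635) (23.9507, 48.4146) (32.2869, 49.1408) (48.4306, 71) (17.7117, 71)]  |A|=458.9201
8. ⊥bis P5·P7 via (42.055,46.28): [(20.6825, 51.6635) (23.9507, 48.4146) (32.2869, 49.1408) (48.4306, 71) (17.7117, 71)]  |A|=458.9201
9. ⊥bis P5·P8 via (17.695,50.77): [(20.6825, 51.6635) (23.9507, 48.4146) (32.2869, 49.1408) (48.4306, 71) (17.7117, 71)]  |A|=458.9201
10. ⊥bis P5·P9 via (32.405,55.655): [(20.6825, 51.6635) (21.2592, 51.0903) (39.1327, 58.4103) (48.4306, 71) (17.7117, 71)]  |A|=389.0069
11. canonical 5-gon: [(20.6825, 51.6635) (21.2592, 51.0903) (39.1327, 58.4103) (48.4306, 71) (17.7117, 71)]
12. shoelace: 389.0069

Area of P5's cell: 389.0069 (5 vertices)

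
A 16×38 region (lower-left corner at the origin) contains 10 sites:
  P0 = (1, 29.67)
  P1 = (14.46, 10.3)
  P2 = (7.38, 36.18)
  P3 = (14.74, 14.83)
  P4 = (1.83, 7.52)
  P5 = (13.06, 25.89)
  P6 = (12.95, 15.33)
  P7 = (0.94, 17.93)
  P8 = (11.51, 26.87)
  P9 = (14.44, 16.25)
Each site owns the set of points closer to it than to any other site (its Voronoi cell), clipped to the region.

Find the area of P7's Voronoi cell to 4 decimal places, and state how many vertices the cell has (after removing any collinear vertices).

1. box [0,16]×[0,38]: [(0, 0) (16, 0) (16, 38) (0, 38)]
2. ⊥bis P7·P0 via (0.97,23.8): [(0, 23.805) (0, 0) (16, 0) (16, 23.7232)]  |A|=380.2251
3. ⊥bis P7·P1 via (7.7,14.115): [(13.1306, 23.7379) (0, 23.805) (0, 0.471)]  |A|=153.1952
4. ⊥bis P7·P2 via (4.16,27.055): [(13.1306, 23.7379) (0, 23.805) (0, 0.471)]  |A|=153.1952
5. ⊥bis P7·P3 via (7.84,16.38): [(7.0873, 13.0294) (9.497, 23.7564) (0, 23.805) (0, 0.471)]  |A|=133.6838
6. ⊥bis P7·P4 via (1.385,12.725): [(7.1293, 13.2161) (9.497, 23.7564) (0, 23.805) (0, 12.6066)]  |A|=90.0264
7. ⊥bis P7·P5 via (7,21.91): [(7.1293, 13.2161) (8.5516, 19.5476) (5.7748, 23.7754) (0, 23.805) (0, 12.6066)]  |A|=82.1843
8. ⊥bis P7·P6 via (6.945,16.63): [(6.1885, 13.1357) (7.8183, 20.664) (5.7748, 23.7754) (0, 23.805) (0, 12.6066)]  |A|=75.5935
9. ⊥bis P7·P8 via (6.225,22.4): [(6.1885, 13.1357) (7.7928, 20.5463) (5.0586, 23.7791) (0, 23.805) (0, 12.6066)]  |A|=74.2808
10. ⊥bis P7·P9 via (7.69,17.09): [(6.1885, 13.1357) (7.7928, 20.5463) (5.0586, 23.7791) (0, 23.805) (0, 12.6066)]  |A|=74.2808
11. canonical 5-gon: [(6.1885, 13.1357) (7.7928, 20.5463) (5.0586, 23.7791) (0, 23.805) (0, 12.6066)]
12. shoelace: 74.2808

Area of P7's cell: 74.2808 (5 vertices)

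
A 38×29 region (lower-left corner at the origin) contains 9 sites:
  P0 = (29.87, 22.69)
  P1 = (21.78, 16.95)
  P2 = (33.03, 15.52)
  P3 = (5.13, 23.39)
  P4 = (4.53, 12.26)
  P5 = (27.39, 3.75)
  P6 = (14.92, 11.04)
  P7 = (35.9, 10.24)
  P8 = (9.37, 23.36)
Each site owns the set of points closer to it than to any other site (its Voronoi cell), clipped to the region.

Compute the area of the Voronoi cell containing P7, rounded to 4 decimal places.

Area of P7's cell: 69.5355

1. box [0,38]×[0,29]: [(0, 0) (38, 0) (38, 29) (0, 29)]
2. ⊥bis P7·P0 via (32.885,16.465): [(0, 0.5376) (0, 0) (38, 0) (38, 18.9424)]  |A|=370.1191
3. ⊥bis P7·P1 via (28.84,13.595): [(29.4023, 14.7782) (22.3795, 0) (38, 0) (38, 18.9424)]  |A|=196.8522
4. ⊥bis P7·P2 via (34.465,12.88): [(26.4229, 8.5086) (22.3795, 0) (38, 0) (38, 14.8015)]  |A|=152.1338
5. ⊥bis P7·P3 via (20.515,16.815): [(26.4229, 8.5086) (22.3795, 0) (38, 0) (38, 14.8015)]  |A|=152.1338
6. ⊥bis P7·P4 via (20.215,11.25): [(26.4229, 8.5086) (22.3795, 0) (38, 0) (38, 14.8015)]  |A|=152.1338
7. ⊥bis P7·P5 via (31.645,6.995): [(29.2986, 10.0717) (36.9796, 0) (38, 0) (38, 14.8015)]  |A|=69.5355
8. ⊥bis P7·P6 via (25.41,10.64): [(29.2986, 10.0717) (36.9796, 0) (38, 0) (38, 14.8015)]  |A|=69.5355
9. ⊥bis P7·P8 via (22.635,16.8): [(29.2986, 10.0717) (36.9796, 0) (38, 0) (38, 14.8015)]  |A|=69.5355
10. canonical 4-gon: [(29.2986, 10.0717) (36.9796, 0) (38, 0) (38, 14.8015)]
11. shoelace: 69.5355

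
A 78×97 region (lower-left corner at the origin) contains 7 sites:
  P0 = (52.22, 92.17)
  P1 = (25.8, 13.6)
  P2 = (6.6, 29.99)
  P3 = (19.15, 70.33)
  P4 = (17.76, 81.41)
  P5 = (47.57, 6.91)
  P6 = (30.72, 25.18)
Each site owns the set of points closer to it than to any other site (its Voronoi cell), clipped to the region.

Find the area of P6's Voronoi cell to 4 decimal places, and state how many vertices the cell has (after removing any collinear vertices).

Area of P6's cell: 1273.1386 (5 vertices)

1. box [0,78]×[0,97]: [(0, 0) (78, 0) (78, 97) (0, 97)]
2. ⊥bis P6·P0 via (41.47,58.675): [(0, 71.9845) (0, 0) (78, 0) (78, 46.9509)]  |A|=4638.483
3. ⊥bis P6·P1 via (28.26,19.39): [(0, 71.9845) (0, 31.3968) (73.8974, 0) (78, 0) (78, 46.9509)]  |A|=3478.4099
4. ⊥bis P6·P2 via (18.66,27.585): [(25.8591, 63.6852) (17.9033, 23.7903) (73.8974, 0) (78, 0) (78, 46.9509)]  |A|=2566.2466
5. ⊥bis P6·P3 via (24.935,47.755): [(53.0479, 54.9591) (22.561, 47.1466) (17.9033, 23.7903) (73.8974, 0) (78, 0) (78, 46.9509)]  |A|=2327.0243
6. ⊥bis P6·P4 via (24.24,53.295): [(53.0479, 54.9591) (22.561, 47.1466) (17.9033, 23.7903) (73.8974, 0) (78, 0) (78, 46.9509)]  |A|=2327.0243
7. ⊥bis P6·P5 via (39.145,16.045): [(74.0352, 48.2234) (53.0479, 54.9591) (22.561, 47.1466) (17.9033, 23.7903) (38.1951, 15.1689)]  |A|=1273.1386
8. canonical 5-gon: [(74.0352, 48.2234) (53.0479, 54.9591) (22.561, 47.1466) (17.9033, 23.7903) (38.1951, 15.1689)]
9. shoelace: 1273.1386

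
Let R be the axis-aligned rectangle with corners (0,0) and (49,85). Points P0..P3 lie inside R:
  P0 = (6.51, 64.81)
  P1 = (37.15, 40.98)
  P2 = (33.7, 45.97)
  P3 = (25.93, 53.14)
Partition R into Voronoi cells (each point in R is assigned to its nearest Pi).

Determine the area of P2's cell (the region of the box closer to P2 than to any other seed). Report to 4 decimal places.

Area of P2's cell: 389.6545

1. box [0,49]×[0,85]: [(0, 0) (49, 0) (49, 85) (0, 85)]
2. ⊥bis P2·P0 via (20.105,55.39): [(0, 26.3743) (0, 0) (49, 0) (49, 85) (40.6218, 85)]  |A|=2974.2595
3. ⊥bis P2·P1 via (35.425,43.475): [(0, 26.3743) (0, 18.9828) (49, 52.8605) (49, 85) (40.6218, 85)]  |A|=1214.099
4. ⊥bis P2·P3 via (29.815,49.555): [(4.4296, 22.0453) (49, 52.8605) (49, 70.3454)]  |A|=389.6545
5. canonical 3-gon: [(4.4296, 22.0453) (49, 52.8605) (49, 70.3454)]
6. shoelace: 389.6545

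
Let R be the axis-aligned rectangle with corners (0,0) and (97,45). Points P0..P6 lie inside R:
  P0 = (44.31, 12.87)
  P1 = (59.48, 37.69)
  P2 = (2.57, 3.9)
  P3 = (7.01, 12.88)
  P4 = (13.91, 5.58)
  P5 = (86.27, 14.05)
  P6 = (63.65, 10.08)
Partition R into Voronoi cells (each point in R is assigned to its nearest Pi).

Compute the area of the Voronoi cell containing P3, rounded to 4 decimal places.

Area of P3's cell: 812.0219

1. box [0,97]×[0,45]: [(0, 0) (97, 0) (97, 45) (0, 45)]
2. ⊥bis P3·P0 via (25.66,12.875): [(0, 0) (25.6565, 0) (25.6686, 45) (0, 45)]  |A|=1154.8161
3. ⊥bis P3·P1 via (33.245,25.285): [(0, 0) (25.6565, 0) (25.6676, 41.3102) (23.9229, 45) (0, 45)]  |A|=1151.5955
4. ⊥bis P3·P2 via (4.79,8.39): [(0, 10.7583) (21.759, 0) (25.6565, 0) (25.6676, 41.3102) (23.9229, 45) (0, 45)]  |A|=1034.5504
5. ⊥bis P3·P4 via (10.46,9.23): [(0, 10.7583) (7.9292, 6.8379) (25.6629, 23.5998) (25.6676, 41.3102) (23.9229, 45) (0, 45)]  |A|=812.0219
6. ⊥bis P3·P5 via (46.64,13.465): [(0, 10.7583) (7.9292, 6.8379) (25.6629, 23.5998) (25.6676, 41.3102) (23.9229, 45) (0, 45)]  |A|=812.0219
7. ⊥bis P3·P6 via (35.33,11.48): [(0, 10.7583) (7.9292, 6.8379) (25.6629, 23.5998) (25.6676, 41.3102) (23.9229, 45) (0, 45)]  |A|=812.0219
8. canonical 6-gon: [(0, 10.7583) (7.9292, 6.8379) (25.6629, 23.5998) (25.6676, 41.3102) (23.9229, 45) (0, 45)]
9. shoelace: 812.0219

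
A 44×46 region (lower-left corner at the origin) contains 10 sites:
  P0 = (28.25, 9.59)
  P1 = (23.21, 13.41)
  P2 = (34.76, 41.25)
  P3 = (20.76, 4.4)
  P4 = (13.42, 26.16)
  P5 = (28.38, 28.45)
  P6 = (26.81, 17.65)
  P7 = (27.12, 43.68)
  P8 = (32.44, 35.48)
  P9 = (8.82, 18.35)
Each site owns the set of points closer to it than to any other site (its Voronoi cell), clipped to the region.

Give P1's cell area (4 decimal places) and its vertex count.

1. box [0,44]×[0,46]: [(0, 0) (44, 0) (44, 46) (0, 46)]
2. ⊥bis P1·P0 via (25.73,11.5): [(0, 0) (17.0137, 0) (44, 35.6049) (44, 46) (0, 46)]  |A|=1543.578
3. ⊥bis P1·P2 via (28.985,27.33): [(0, 39.355) (0, 0) (17.0137, 0) (35.6366, 24.5705)]  |A|=910.2568
4. ⊥bis P1·P3 via (21.985,8.905): [(0, 39.355) (0, 14.8832) (23.4593, 8.5041) (35.6366, 24.5705)]  |A|=663.3391
5. ⊥bis P1·P4 via (18.315,19.785): [(28.4372, 27.5573) (8.8109, 12.4873) (23.4593, 8.5041) (35.6366, 24.5705)]  |A|=225.4829
6. ⊥bis P1·P5 via (25.795,20.93): [(21.6582, 22.352) (8.8109, 12.4873) (23.4593, 8.5041) (31.4135, 18.9986)]  |A|=162.3637
7. ⊥bis P1·P6 via (25.01,15.53): [(19.1991, 20.4638) (8.8109, 12.4873) (23.4593, 8.5041) (27.3066, 13.5801)]  |A|=112.9294
8. ⊥bis P1·P7 via (25.165,28.545): [(19.1991, 20.4638) (8.8109, 12.4873) (23.4593, 8.5041) (27.3066, 13.5801)]  |A|=112.9294
9. ⊥bis P1·P8 via (27.825,24.445): [(19.1991, 20.4638) (8.8109, 12.4873) (23.4593, 8.5041) (27.3066, 13.5801)]  |A|=112.9294
10. ⊥bis P1·P9 via (16.015,15.88): [(19.1991, 20.4638) (17.0121, 18.7846) (14.3347, 10.9853) (23.4593, 8.5041) (27.3066, 13.5801)]  |A|=89.3776
11. canonical 5-gon: [(19.1991, 20.4638) (17.0121, 18.7846) (14.3347, 10.9853) (23.4593, 8.5041) (27.3066, 13.5801)]
12. shoelace: 89.3776

Area of P1's cell: 89.3776 (5 vertices)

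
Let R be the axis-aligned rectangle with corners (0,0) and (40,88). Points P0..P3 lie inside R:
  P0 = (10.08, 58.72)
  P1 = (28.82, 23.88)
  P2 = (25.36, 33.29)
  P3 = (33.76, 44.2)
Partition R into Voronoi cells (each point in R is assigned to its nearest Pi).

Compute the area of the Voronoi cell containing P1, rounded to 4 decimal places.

1. box [0,40]×[0,88]: [(0, 0) (40, 0) (40, 88) (0, 88)]
2. ⊥bis P1·P0 via (19.45,41.3): [(0, 30.8381) (0, 0) (40, 0) (40, 52.3536)]  |A|=1663.8335
3. ⊥bis P1·P2 via (27.09,28.585): [(0, 18.6242) (0, 0) (40, 0) (40, 33.3319)]  |A|=1039.122
4. ⊥bis P1·P3 via (31.29,34.04): [(37.6925, 32.4835) (0, 18.6242) (0, 0) (40, 0) (40, 31.9225)]  |A|=1037.4959
5. canonical 5-gon: [(37.6925, 32.4835) (0, 18.6242) (0, 0) (40, 0) (40, 31.9225)]
6. shoelace: 1037.4959

Area of P1's cell: 1037.4959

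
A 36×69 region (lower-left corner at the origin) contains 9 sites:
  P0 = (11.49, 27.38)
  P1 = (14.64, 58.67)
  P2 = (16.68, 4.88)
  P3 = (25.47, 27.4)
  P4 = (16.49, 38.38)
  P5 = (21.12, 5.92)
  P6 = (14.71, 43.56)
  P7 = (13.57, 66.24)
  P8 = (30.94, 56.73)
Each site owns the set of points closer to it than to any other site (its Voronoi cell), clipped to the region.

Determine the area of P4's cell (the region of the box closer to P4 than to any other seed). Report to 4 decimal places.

1. box [0,36]×[0,69]: [(0, 0) (36, 0) (36, 69) (0, 69)]
2. ⊥bis P4·P0 via (13.99,32.88): [(0, 39.2391) (36, 22.8755) (36, 69) (0, 69)]  |A|=1365.9382
3. ⊥bis P4·P1 via (15.565,48.525): [(0, 47.1058) (0, 39.2391) (36, 22.8755) (36, 50.3882)]  |A|=636.8308
4. ⊥bis P4·P2 via (16.585,21.63): [(0, 47.1058) (0, 39.2391) (36, 22.8755) (36, 50.3882)]  |A|=636.8308
5. ⊥bis P4·P3 via (20.98,32.89): [(0, 47.1058) (0, 39.2391) (18.4751, 30.8413) (36, 45.1741) (36, 50.3882)]  |A|=441.4395
6. ⊥bis P4·P5 via (18.805,22.15): [(0, 47.1058) (0, 39.2391) (18.4751, 30.8413) (36, 45.1741) (36, 50.3882)]  |A|=441.4395
7. ⊥bis P4·P6 via (15.6,40.97): [(4.5475, 37.172) (18.4751, 30.8413) (36, 45.1741) (36, 47.98)]  |A|=199.4095
8. ⊥bis P4·P7 via (15.03,52.31): [(4.5475, 37.172) (18.4751, 30.8413) (36, 45.1741) (36, 47.98)]  |A|=199.4095
9. ⊥bis P4·P8 via (23.715,47.555): [(27.0714, 44.9119) (4.5475, 37.172) (18.4751, 30.8413) (31.4569, 41.4585)]  |A|=170.8912
10. canonical 4-gon: [(27.0714, 44.9119) (4.5475, 37.172) (18.4751, 30.8413) (31.4569, 41.4585)]
11. shoelace: 170.8912

Area of P4's cell: 170.8912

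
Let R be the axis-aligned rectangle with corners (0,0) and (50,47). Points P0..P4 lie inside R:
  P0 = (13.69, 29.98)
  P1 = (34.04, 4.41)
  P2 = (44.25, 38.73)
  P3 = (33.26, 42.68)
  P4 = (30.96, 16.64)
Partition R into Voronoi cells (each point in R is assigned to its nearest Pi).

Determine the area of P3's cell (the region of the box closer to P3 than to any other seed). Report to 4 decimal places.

1. box [0,50]×[0,47]: [(0, 0) (50, 0) (50, 47) (0, 47)]
2. ⊥bis P3·P0 via (23.475,36.33): [(47.0514, 0) (50, 0) (50, 47) (16.5507, 47)]  |A|=855.3502
3. ⊥bis P3·P1 via (33.65,23.545): [(31.7964, 23.5072) (50, 23.8782) (50, 47) (16.5507, 47)]  |A|=603.3587
4. ⊥bis P3·P2 via (38.755,40.705): [(31.7964, 23.5072) (32.5796, 23.5232) (41.0175, 47) (16.5507, 47)]  |A|=296.5231
5. ⊥bis P3·P4 via (32.11,29.66): [(27.5417, 30.0635) (34.7029, 29.431) (41.0175, 47) (16.5507, 47)]  |A|=272.0967
6. canonical 4-gon: [(27.5417, 30.0635) (34.7029, 29.431) (41.0175, 47) (16.5507, 47)]
7. shoelace: 272.0967

Area of P3's cell: 272.0967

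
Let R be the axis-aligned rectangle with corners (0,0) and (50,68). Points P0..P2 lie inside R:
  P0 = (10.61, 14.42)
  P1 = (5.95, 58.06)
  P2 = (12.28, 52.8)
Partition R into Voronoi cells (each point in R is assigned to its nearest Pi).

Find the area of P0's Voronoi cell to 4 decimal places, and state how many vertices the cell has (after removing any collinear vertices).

Area of P0's cell: 1651.0096 (4 vertices)

1. box [0,50]×[0,68]: [(0, 0) (50, 0) (50, 68) (0, 68)]
2. ⊥bis P0·P1 via (8.28,36.24): [(0, 35.3558) (0, 0) (50, 0) (50, 40.695)]  |A|=1901.2704
3. ⊥bis P0·P2 via (11.445,33.61): [(0, 34.108) (0, 0) (50, 0) (50, 31.9324)]  |A|=1651.0096
4. canonical 4-gon: [(0, 34.108) (0, 0) (50, 0) (50, 31.9324)]
5. shoelace: 1651.0096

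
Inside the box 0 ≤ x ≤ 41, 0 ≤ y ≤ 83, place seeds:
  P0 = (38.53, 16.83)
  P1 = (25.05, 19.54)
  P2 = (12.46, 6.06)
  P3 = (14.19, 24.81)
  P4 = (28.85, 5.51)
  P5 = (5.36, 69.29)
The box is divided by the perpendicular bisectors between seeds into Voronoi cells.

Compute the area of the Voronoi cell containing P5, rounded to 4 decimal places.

1. box [0,41]×[0,83]: [(0, 0) (41, 0) (41, 83) (0, 83)]
2. ⊥bis P5·P0 via (21.945,43.06): [(0, 29.1844) (41, 55.1083) (41, 83) (0, 83)]  |A|=1675.0001
3. ⊥bis P5·P1 via (15.205,44.415): [(0, 38.3972) (38.9528, 53.8139) (41, 55.1083) (41, 83) (0, 83)]  |A|=1495.5678
4. ⊥bis P5·P2 via (8.91,37.675): [(0, 38.3972) (38.9528, 53.8139) (41, 55.1083) (41, 83) (0, 83)]  |A|=1495.5678
5. ⊥bis P5·P3 via (9.775,47.05): [(0, 45.1095) (34.0273, 51.8645) (38.9528, 53.8139) (41, 55.1083) (41, 83) (0, 83)]  |A|=1381.3666
6. ⊥bis P5·P4 via (17.105,37.4): [(0, 45.1095) (34.0273, 51.8645) (38.9528, 53.8139) (41, 55.1083) (41, 83) (0, 83)]  |A|=1381.3666
7. canonical 6-gon: [(0, 45.1095) (34.0273, 51.8645) (38.9528, 53.8139) (41, 55.1083) (41, 83) (0, 83)]
8. shoelace: 1381.3666

Area of P5's cell: 1381.3666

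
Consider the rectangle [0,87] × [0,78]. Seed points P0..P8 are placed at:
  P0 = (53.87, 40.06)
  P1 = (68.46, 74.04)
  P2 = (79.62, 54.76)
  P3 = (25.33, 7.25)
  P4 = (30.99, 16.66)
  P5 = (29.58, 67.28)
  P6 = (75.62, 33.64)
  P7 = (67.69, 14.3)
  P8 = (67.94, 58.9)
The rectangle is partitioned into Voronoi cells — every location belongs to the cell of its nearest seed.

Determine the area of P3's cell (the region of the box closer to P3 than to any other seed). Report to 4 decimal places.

Area of P3's cell: 693.9455

1. box [0,87]×[0,78]: [(0, 0) (87, 0) (87, 78) (0, 78)]
2. ⊥bis P3·P0 via (39.6,23.655): [(0, 58.1013) (0, 0) (66.7941, 0)]  |A|=1940.4139
3. ⊥bis P3·P1 via (46.895,40.645): [(0, 58.1013) (0, 0) (66.7941, 0)]  |A|=1940.4139
4. ⊥bis P3·P2 via (52.475,31.005): [(0, 58.1013) (0, 0) (66.7941, 0)]  |A|=1940.4139
5. ⊥bis P3·P4 via (28.16,11.955): [(0, 28.8929) (0, 0) (48.0357, 0)]  |A|=693.9455
6. ⊥bis P3·P5 via (27.455,37.265): [(0, 28.8929) (0, 0) (48.0357, 0)]  |A|=693.9455
7. ⊥bis P3·P6 via (50.475,20.445): [(0, 28.8929) (0, 0) (48.0357, 0)]  |A|=693.9455
8. ⊥bis P3·P7 via (46.51,10.775): [(0, 28.8929) (0, 0) (48.0357, 0)]  |A|=693.9455
9. ⊥bis P3·P8 via (46.635,33.075): [(0, 28.8929) (0, 0) (48.0357, 0)]  |A|=693.9455
10. canonical 3-gon: [(0, 28.8929) (0, 0) (48.0357, 0)]
11. shoelace: 693.9455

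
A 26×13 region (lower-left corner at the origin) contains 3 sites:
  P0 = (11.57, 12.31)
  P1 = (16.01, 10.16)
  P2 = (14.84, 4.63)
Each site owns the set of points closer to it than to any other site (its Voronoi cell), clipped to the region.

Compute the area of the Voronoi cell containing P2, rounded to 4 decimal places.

1. box [0,26]×[0,13]: [(0, 0) (26, 0) (26, 13) (0, 13)]
2. ⊥bis P2·P0 via (13.205,8.47): [(0, 2.8476) (0, 0) (26, 0) (26, 13) (23.8443, 13)]  |A|=216.9612
3. ⊥bis P2·P1 via (15.425,7.395): [(12.2553, 8.0656) (0, 2.8476) (0, 0) (26, 0) (26, 5.1576)]  |A|=157.7469
4. canonical 5-gon: [(12.2553, 8.0656) (0, 2.8476) (0, 0) (26, 0) (26, 5.1576)]
5. shoelace: 157.7469

Area of P2's cell: 157.7469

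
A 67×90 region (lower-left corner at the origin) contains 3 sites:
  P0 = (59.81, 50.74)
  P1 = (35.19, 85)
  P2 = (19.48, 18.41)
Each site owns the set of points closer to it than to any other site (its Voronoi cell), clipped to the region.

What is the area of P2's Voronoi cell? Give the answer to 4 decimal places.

1. box [0,67]×[0,90]: [(0, 0) (67, 0) (67, 90) (0, 90)]
2. ⊥bis P2·P0 via (39.645,34.575): [(0, 84.0301) (0, 0) (67, 0) (67, 0.4511)]  |A|=2830.1181
3. ⊥bis P2·P1 via (27.335,51.705): [(25.5813, 52.1187) (0, 58.1539) (0, 0) (67, 0) (67, 0.4511)]  |A|=2499.145
4. canonical 5-gon: [(25.5813, 52.1187) (0, 58.1539) (0, 0) (67, 0) (67, 0.4511)]
5. shoelace: 2499.145

Area of P2's cell: 2499.1450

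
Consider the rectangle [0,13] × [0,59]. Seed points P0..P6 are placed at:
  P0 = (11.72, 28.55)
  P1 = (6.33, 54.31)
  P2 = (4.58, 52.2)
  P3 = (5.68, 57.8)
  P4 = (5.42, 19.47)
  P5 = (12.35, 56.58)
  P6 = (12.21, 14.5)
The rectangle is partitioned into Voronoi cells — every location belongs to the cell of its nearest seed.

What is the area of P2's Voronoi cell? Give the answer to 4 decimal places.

Area of P2's cell: 159.9441

1. box [0,13]×[0,59]: [(0, 0) (13, 0) (13, 59) (0, 59)]
2. ⊥bis P2·P0 via (8.15,40.375): [(0, 37.9145) (13, 41.8392) (13, 59) (0, 59)]  |A|=248.6008
3. ⊥bis P2·P1 via (5.455,53.255): [(0, 57.7793) (0, 37.9145) (13, 41.8392) (13, 46.9973)]  |A|=162.6486
4. ⊥bis P2·P3 via (5.13,55): [(2.799, 55.4579) (0, 56.0077) (0, 37.9145) (13, 41.8392) (13, 46.9973)]  |A|=160.1693
5. ⊥bis P2·P4 via (5,35.835): [(2.799, 55.4579) (0, 56.0077) (0, 37.9145) (13, 41.8392) (13, 46.9973)]  |A|=160.1693
6. ⊥bis P2·P5 via (8.465,54.39): [(12.3095, 47.57) (2.799, 55.4579) (0, 56.0077) (0, 37.9145) (13, 41.8392) (13, 46.345)]  |A|=159.9441
7. ⊥bis P2·P6 via (8.395,33.35): [(12.3095, 47.57) (2.799, 55.4579) (0, 56.0077) (0, 37.9145) (13, 41.8392) (13, 46.345)]  |A|=159.9441
8. canonical 6-gon: [(12.3095, 47.57) (2.799, 55.4579) (0, 56.0077) (0, 37.9145) (13, 41.8392) (13, 46.345)]
9. shoelace: 159.9441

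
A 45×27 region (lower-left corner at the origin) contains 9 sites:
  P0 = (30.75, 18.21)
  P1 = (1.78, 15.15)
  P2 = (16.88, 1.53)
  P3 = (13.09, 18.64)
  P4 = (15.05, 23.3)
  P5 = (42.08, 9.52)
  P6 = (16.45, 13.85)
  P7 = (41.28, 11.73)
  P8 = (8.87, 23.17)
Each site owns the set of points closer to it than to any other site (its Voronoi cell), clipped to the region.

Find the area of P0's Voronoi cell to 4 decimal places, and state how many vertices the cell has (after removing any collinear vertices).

1. box [0,45]×[0,27]: [(0, 0) (45, 0) (45, 27) (0, 27)]
2. ⊥bis P0·P1 via (16.265,16.68): [(18.0269, 0) (45, 0) (45, 27) (15.1749, 27)]  |A|=766.7759
3. ⊥bis P0·P2 via (23.815,9.87): [(16.3266, 16.0969) (35.6846, 0) (45, 0) (45, 27) (15.1749, 27)]  |A|=624.6585
4. ⊥bis P0·P3 via (21.92,18.425): [(21.7534, 11.5843) (35.6846, 0) (45, 0) (45, 27) (22.1288, 27)]  |A|=544.0728
5. ⊥bis P0·P4 via (22.9,20.755): [(21.9018, 17.676) (21.7534, 11.5843) (35.6846, 0) (45, 0) (45, 27) (24.9247, 27)]  |A|=531.0384
6. ⊥bis P0·P5 via (36.415,13.865): [(21.9018, 17.676) (21.7534, 11.5843) (29.6374, 5.0284) (45, 25.0581) (45, 27) (24.9247, 27)]  |A|=315.1393
7. ⊥bis P0·P6 via (23.6,16.03): [(22.5183, 19.5777) (26.043, 8.0173) (29.6374, 5.0284) (45, 25.0581) (45, 27) (24.9247, 27)]  |A|=294.8939
8. ⊥bis P0·P7 via (36.015,14.97): [(22.5183, 19.5777) (26.043, 8.0173) (29.6374, 5.0284) (30.9512, 6.7413) (43.4181, 27) (24.9247, 27)]  |A|=265.2293
9. ⊥bis P0·P8 via (19.81,20.69): [(22.5183, 19.5777) (26.043, 8.0173) (29.6374, 5.0284) (30.9512, 6.7413) (43.4181, 27) (24.9247, 27)]  |A|=265.2293
10. canonical 6-gon: [(22.5183, 19.5777) (26.043, 8.0173) (29.6374, 5.0284) (30.9512, 6.7413) (43.4181, 27) (24.9247, 27)]
11. shoelace: 265.2293

Area of P0's cell: 265.2293 (6 vertices)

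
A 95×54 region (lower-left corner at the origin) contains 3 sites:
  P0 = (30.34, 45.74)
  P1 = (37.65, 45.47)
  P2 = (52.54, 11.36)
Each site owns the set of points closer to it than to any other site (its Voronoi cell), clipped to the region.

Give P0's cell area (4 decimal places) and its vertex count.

1. box [0,95]×[0,54]: [(0, 0) (95, 0) (95, 54) (0, 54)]
2. ⊥bis P0·P1 via (33.995,45.605): [(0, 0) (32.3105, 0) (34.3051, 54) (0, 54)]  |A|=1798.6218
3. ⊥bis P0·P2 via (41.44,28.55): [(0, 1.7912) (33.1678, 23.2084) (34.3051, 54) (0, 54)]  |A|=1393.9786
4. canonical 4-gon: [(0, 1.7912) (33.1678, 23.2084) (34.3051, 54) (0, 54)]
5. shoelace: 1393.9786

Area of P0's cell: 1393.9786 (4 vertices)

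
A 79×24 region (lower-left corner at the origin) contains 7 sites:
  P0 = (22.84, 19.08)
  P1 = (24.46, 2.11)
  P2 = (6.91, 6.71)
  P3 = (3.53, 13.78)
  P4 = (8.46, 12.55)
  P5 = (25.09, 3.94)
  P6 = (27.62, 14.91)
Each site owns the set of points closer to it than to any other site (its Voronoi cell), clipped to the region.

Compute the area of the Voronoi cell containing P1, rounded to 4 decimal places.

Area of P1's cell: 57.1933

1. box [0,79]×[0,24]: [(0, 0) (79, 0) (79, 24) (0, 24)]
2. ⊥bis P1·P0 via (23.65,10.595): [(0, 8.3373) (0, 0) (79, 0) (79, 15.8789)]  |A|=956.5385
3. ⊥bis P1·P2 via (15.685,4.41): [(17.1433, 9.9739) (14.5291, 0) (79, 0) (79, 15.8789)]  |A|=812.6182
4. ⊥bis P1·P3 via (13.995,7.945): [(17.1433, 9.9739) (14.5291, 0) (79, 0) (79, 15.8789)]  |A|=812.6182
5. ⊥bis P1·P4 via (16.46,7.33): [(18.2543, 10.0799) (16.4439, 7.3053) (14.5291, 0) (79, 0) (79, 15.8789)]  |A|=811.173
6. ⊥bis P1·P5 via (24.775,3.025): [(16.1044, 6.01) (14.5291, 0) (33.5619, 0)]  |A|=57.1933
7. ⊥bis P1·P6 via (26.04,8.51): [(16.1044, 6.01) (14.5291, 0) (33.5619, 0)]  |A|=57.1933
8. canonical 3-gon: [(16.1044, 6.01) (14.5291, 0) (33.5619, 0)]
9. shoelace: 57.1933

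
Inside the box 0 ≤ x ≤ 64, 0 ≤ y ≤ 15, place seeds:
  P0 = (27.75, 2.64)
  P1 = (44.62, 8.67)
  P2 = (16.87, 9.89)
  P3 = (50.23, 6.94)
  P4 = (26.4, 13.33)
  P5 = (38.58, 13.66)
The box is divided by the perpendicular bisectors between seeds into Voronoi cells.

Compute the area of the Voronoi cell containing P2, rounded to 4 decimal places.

Area of P2's cell: 317.9928

1. box [0,64]×[0,15]: [(0, 0) (64, 0) (64, 15) (0, 15)]
2. ⊥bis P2·P0 via (22.31,6.265): [(0, 0) (18.1353, 0) (28.1307, 15) (0, 15)]  |A|=346.9943
3. ⊥bis P2·P1 via (30.745,9.28): [(0, 0) (18.1353, 0) (28.1307, 15) (0, 15)]  |A|=346.9943
4. ⊥bis P2·P3 via (33.55,8.415): [(0, 0) (18.1353, 0) (28.1307, 15) (0, 15)]  |A|=346.9943
5. ⊥bis P2·P4 via (21.635,11.61): [(0, 0) (18.1353, 0) (23.1236, 7.486) (20.4113, 15) (0, 15)]  |A|=317.9928
6. ⊥bis P2·P5 via (27.725,11.775): [(0, 0) (18.1353, 0) (23.1236, 7.486) (20.4113, 15) (0, 15)]  |A|=317.9928
7. canonical 5-gon: [(0, 0) (18.1353, 0) (23.1236, 7.486) (20.4113, 15) (0, 15)]
8. shoelace: 317.9928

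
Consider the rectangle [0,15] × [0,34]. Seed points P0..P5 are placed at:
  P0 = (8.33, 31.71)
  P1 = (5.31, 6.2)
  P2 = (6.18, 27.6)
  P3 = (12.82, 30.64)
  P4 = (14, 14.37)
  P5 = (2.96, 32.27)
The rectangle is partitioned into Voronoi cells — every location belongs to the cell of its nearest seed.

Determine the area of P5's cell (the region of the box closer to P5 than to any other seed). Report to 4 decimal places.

Area of P5's cell: 29.8624

1. box [0,15]×[0,34]: [(0, 0) (15, 0) (15, 34) (0, 34)]
2. ⊥bis P5·P0 via (5.645,31.99): [(0, 0) (2.309, 0) (5.8546, 34) (0, 34)]  |A|=138.7811
3. ⊥bis P5·P1 via (4.135,19.235): [(0, 18.8623) (4.3166, 19.2514) (5.8546, 34) (0, 34)]  |A|=75.8453
4. ⊥bis P5·P2 via (4.57,29.935): [(0, 26.784) (5.4974, 30.5744) (5.8546, 34) (0, 34)]  |A|=29.8624
5. ⊥bis P5·P3 via (7.89,31.455): [(0, 26.784) (5.4974, 30.5744) (5.8546, 34) (0, 34)]  |A|=29.8624
6. ⊥bis P5·P4 via (8.48,23.32): [(0, 26.784) (5.4974, 30.5744) (5.8546, 34) (0, 34)]  |A|=29.8624
7. canonical 4-gon: [(0, 26.784) (5.4974, 30.5744) (5.8546, 34) (0, 34)]
8. shoelace: 29.8624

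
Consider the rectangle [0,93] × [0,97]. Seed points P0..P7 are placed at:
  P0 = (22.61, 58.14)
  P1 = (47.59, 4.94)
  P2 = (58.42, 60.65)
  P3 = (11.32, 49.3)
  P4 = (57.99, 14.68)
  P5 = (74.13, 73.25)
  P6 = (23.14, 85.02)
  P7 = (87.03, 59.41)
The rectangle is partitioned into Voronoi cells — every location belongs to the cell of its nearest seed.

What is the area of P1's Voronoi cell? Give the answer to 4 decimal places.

Area of P1's cell: 993.4815

1. box [0,93]×[0,97]: [(0, 0) (93, 0) (93, 97) (0, 97)]
2. ⊥bis P1·P0 via (35.1,31.54): [(0, 15.0588) (0, 0) (93, 0) (93, 58.7269)]  |A|=3431.0357
3. ⊥bis P1·P2 via (53.005,32.795): [(42.2327, 34.8891) (0, 15.0588) (0, 0) (93, 0) (93, 25.02)]  |A|=2575.4313
4. ⊥bis P1·P3 via (29.455,27.12): [(42.2327, 34.8891) (34.5383, 31.2763) (0, 3.0368) (0, 0) (93, 0) (93, 25.02)]  |A|=2367.8201
5. ⊥bis P1·P4 via (52.79,9.81): [(33.4893, 30.4186) (0, 3.0368) (0, 0) (61.9774, 0)]  |A|=993.4815
6. ⊥bis P1·P5 via (60.86,39.095): [(33.4893, 30.4186) (0, 3.0368) (0, 0) (61.9774, 0)]  |A|=993.4815
7. ⊥bis P1·P6 via (35.365,44.98): [(33.4893, 30.4186) (0, 3.0368) (0, 0) (61.9774, 0)]  |A|=993.4815
8. ⊥bis P1·P7 via (67.31,32.175): [(33.4893, 30.4186) (0, 3.0368) (0, 0) (61.9774, 0)]  |A|=993.4815
9. canonical 4-gon: [(33.4893, 30.4186) (0, 3.0368) (0, 0) (61.9774, 0)]
10. shoelace: 993.4815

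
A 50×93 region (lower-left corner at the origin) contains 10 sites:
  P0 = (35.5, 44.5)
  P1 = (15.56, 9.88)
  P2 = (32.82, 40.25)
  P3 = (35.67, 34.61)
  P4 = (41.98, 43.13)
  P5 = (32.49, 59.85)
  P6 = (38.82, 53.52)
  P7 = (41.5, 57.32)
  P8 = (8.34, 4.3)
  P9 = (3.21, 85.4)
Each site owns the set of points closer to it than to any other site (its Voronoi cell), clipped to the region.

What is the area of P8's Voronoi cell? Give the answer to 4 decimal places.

Area of P8's cell: 196.5370

1. box [0,50]×[0,93]: [(0, 0) (50, 0) (50, 93) (0, 93)]
2. ⊥bis P8·P0 via (21.92,24.4): [(0, 39.2096) (0, 0) (50, 0) (50, 5.4285)]  |A|=1115.9542
3. ⊥bis P8·P1 via (11.95,7.09): [(0, 22.5522) (0, 0) (17.4295, 0)]  |A|=196.537
4. ⊥bis P8·P2 via (20.58,22.275): [(0, 22.5522) (0, 0) (17.4295, 0)]  |A|=196.537
5. ⊥bis P8·P3 via (22.005,19.455): [(0, 22.5522) (0, 0) (17.4295, 0)]  |A|=196.537
6. ⊥bis P8·P4 via (25.16,23.715): [(0, 22.5522) (0, 0) (17.4295, 0)]  |A|=196.537
7. ⊥bis P8·P5 via (20.415,32.075): [(0, 22.5522) (0, 0) (17.4295, 0)]  |A|=196.537
8. ⊥bis P8·P6 via (23.58,28.91): [(0, 22.5522) (0, 0) (17.4295, 0)]  |A|=196.537
9. ⊥bis P8·P7 via (24.92,30.81): [(0, 22.5522) (0, 0) (17.4295, 0)]  |A|=196.537
10. ⊥bis P8·P9 via (5.775,44.85): [(0, 22.5522) (0, 0) (17.4295, 0)]  |A|=196.537
11. canonical 3-gon: [(0, 22.5522) (0, 0) (17.4295, 0)]
12. shoelace: 196.537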